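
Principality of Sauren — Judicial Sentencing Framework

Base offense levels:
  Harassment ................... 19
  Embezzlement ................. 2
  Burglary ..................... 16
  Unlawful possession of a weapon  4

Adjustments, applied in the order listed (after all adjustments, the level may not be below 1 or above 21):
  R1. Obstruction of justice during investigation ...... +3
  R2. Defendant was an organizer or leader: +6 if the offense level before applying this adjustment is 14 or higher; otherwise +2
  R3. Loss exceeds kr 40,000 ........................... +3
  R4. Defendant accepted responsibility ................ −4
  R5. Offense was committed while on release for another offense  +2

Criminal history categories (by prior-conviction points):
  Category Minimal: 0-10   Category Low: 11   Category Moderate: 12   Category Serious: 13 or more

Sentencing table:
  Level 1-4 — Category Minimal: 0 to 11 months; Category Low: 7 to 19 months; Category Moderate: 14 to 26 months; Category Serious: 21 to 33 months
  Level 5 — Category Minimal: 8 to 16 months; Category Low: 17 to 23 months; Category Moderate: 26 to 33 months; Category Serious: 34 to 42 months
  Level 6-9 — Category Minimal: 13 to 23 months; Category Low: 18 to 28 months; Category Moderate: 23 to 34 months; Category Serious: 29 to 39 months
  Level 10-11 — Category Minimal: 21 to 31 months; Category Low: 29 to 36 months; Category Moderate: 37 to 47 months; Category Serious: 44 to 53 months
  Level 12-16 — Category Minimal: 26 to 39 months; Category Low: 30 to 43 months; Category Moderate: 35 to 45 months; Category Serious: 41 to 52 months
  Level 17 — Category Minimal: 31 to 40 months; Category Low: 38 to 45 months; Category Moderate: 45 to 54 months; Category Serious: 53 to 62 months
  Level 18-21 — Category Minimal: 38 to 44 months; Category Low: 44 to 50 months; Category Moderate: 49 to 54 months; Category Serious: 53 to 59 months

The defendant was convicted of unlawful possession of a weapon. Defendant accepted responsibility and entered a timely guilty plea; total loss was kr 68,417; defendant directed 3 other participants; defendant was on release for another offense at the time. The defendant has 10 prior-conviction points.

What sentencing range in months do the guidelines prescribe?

Base offense level for unlawful possession of a weapon: 4.
R1 does not apply.
R2 applies (level before this adjustment is 4 < 14, so +2): 4 + 2 = 6.
R3 applies: 6 + 3 = 9.
R4 applies: 9 − 4 = 5.
R5 applies: 5 + 2 = 7.
Final offense level: 7.
Criminal history: 10 prior points → Category Minimal (0-10).
Level 7 falls in the 6-9 band.
Grid: Level 6-9 × Category Minimal = 13-23 months.

13-23 months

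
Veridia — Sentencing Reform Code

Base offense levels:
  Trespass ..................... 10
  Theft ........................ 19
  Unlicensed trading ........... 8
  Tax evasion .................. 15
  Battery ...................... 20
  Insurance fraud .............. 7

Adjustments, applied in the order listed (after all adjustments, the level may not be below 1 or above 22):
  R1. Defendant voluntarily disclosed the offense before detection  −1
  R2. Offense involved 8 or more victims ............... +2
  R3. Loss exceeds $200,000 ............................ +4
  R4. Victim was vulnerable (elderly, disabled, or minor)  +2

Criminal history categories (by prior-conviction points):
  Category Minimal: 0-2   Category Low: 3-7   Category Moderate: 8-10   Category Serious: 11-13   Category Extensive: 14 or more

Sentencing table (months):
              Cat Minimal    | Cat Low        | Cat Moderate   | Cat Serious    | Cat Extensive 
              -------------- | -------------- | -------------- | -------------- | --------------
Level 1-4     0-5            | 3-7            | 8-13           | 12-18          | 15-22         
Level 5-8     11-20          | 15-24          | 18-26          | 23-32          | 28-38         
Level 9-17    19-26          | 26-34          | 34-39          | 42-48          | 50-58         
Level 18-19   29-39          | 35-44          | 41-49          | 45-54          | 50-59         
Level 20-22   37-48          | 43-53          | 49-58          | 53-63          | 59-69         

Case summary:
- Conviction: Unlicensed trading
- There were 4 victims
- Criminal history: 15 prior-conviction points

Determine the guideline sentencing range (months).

Base offense level for unlicensed trading: 8.
Final offense level: 8.
Criminal history: 15 prior points → Category Extensive (14+).
Level 8 falls in the 5-8 band.
Grid: Level 5-8 × Category Extensive = 28-38 months.

28-38 months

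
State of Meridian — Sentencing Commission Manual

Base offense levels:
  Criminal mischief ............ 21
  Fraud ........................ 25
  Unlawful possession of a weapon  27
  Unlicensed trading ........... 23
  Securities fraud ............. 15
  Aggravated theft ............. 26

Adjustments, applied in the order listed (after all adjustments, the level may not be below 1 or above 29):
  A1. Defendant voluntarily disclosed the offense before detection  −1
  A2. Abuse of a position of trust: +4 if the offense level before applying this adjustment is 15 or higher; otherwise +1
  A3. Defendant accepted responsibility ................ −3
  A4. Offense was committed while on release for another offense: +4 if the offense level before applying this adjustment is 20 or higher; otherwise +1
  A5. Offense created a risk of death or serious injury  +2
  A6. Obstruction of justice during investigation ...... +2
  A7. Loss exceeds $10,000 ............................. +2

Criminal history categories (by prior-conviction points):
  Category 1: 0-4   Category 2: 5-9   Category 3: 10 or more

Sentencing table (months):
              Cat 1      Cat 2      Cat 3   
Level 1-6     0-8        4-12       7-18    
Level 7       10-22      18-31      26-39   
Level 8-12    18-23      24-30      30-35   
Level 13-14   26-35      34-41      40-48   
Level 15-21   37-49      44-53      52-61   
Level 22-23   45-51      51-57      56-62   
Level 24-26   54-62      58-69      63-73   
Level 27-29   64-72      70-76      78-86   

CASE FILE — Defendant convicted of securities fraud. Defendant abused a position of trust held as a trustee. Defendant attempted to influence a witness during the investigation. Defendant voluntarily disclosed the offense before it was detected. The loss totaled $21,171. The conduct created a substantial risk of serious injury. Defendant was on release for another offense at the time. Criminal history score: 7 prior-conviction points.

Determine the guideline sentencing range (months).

Base offense level for securities fraud: 15.
A1 applies: 15 − 1 = 14.
A2 applies (level before this adjustment is 14 < 15, so +1): 14 + 1 = 15.
A4 applies (level before this adjustment is 15 < 20, so +1): 15 + 1 = 16.
A5 applies: 16 + 2 = 18.
A6 applies: 18 + 2 = 20.
A7 applies: 20 + 2 = 22.
Final offense level: 22.
Criminal history: 7 prior points → Category 2 (5-9).
Level 22 falls in the 22-23 band.
Grid: Level 22-23 × Category 2 = 51-57 months.

51-57 months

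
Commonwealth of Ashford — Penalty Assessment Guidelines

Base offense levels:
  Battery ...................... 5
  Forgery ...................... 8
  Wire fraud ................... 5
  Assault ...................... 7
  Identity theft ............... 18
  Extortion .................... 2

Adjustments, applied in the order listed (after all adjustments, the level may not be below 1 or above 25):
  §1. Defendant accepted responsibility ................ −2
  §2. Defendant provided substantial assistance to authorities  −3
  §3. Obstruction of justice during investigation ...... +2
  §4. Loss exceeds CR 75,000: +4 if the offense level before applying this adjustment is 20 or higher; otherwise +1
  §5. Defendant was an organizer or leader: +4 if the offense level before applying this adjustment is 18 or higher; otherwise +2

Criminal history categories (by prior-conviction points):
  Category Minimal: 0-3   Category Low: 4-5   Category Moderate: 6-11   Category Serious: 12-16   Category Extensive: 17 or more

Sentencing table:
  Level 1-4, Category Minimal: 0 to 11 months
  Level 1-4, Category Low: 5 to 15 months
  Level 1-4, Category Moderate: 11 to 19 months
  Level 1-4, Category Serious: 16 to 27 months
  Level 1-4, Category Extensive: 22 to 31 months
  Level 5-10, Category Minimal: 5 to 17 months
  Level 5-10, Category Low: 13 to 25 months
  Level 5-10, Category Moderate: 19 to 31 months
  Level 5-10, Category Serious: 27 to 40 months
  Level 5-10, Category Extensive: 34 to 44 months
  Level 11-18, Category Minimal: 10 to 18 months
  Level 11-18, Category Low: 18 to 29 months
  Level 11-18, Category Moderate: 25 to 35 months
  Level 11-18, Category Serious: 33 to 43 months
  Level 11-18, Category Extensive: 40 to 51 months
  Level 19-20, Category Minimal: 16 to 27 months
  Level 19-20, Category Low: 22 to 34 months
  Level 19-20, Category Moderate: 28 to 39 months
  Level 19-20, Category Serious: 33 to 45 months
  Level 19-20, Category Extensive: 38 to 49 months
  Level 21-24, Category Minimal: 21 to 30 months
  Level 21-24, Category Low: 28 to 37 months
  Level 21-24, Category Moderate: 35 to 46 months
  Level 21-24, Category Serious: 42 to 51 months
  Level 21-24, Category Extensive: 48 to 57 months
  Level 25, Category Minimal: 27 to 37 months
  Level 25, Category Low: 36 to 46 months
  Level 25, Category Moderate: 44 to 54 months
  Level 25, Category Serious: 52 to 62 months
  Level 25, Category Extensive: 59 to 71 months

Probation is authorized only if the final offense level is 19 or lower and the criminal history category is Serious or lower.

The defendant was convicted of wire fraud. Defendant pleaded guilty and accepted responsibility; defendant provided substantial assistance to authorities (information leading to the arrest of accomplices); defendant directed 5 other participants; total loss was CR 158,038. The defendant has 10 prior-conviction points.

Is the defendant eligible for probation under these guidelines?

Yes

Base offense level for wire fraud: 5.
§1 applies: 5 − 2 = 3.
§2 applies: 3 − 3 = 0.
§3 does not apply.
§4 applies (level before this adjustment is 0 < 20, so +1): 0 + 1 = 1.
§5 applies (level before this adjustment is 1 < 18, so +2): 1 + 2 = 3.
Final offense level: 3.
Criminal history: 10 prior points → Category Moderate (6-11).
Level 3 falls in the 1-4 band.
Grid: Level 1-4 × Category Moderate = 11-19 months.
Probation check: level 3 ≤ 19 and category Moderate ≤ Serious → eligible.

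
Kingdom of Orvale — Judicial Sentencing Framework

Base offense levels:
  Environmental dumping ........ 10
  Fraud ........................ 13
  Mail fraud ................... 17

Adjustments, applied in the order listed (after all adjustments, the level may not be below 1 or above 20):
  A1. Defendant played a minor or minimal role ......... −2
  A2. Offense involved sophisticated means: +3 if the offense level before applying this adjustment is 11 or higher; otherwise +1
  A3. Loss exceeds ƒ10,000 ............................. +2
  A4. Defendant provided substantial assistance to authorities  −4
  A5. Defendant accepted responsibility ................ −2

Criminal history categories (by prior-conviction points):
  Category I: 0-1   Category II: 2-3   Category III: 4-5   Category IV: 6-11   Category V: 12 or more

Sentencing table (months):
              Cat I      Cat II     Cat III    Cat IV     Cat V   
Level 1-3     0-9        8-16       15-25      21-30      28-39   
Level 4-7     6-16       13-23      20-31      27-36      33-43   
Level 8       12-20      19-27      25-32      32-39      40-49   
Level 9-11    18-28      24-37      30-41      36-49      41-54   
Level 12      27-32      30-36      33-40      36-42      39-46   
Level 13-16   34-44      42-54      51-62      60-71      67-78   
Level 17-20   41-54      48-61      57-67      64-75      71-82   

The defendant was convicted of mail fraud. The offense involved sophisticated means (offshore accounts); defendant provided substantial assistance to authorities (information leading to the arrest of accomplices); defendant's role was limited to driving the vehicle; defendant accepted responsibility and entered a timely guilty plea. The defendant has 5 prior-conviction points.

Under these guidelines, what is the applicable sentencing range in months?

33-40 months

Base offense level for mail fraud: 17.
A1 applies: 17 − 2 = 15.
A2 applies (level before this adjustment is 15 ≥ 11, so +3): 15 + 3 = 18.
A4 applies: 18 − 4 = 14.
A5 applies: 14 − 2 = 12.
Final offense level: 12.
Criminal history: 5 prior points → Category III (4-5).
Level 12 falls in the 12 band.
Grid: Level 12 × Category III = 33-40 months.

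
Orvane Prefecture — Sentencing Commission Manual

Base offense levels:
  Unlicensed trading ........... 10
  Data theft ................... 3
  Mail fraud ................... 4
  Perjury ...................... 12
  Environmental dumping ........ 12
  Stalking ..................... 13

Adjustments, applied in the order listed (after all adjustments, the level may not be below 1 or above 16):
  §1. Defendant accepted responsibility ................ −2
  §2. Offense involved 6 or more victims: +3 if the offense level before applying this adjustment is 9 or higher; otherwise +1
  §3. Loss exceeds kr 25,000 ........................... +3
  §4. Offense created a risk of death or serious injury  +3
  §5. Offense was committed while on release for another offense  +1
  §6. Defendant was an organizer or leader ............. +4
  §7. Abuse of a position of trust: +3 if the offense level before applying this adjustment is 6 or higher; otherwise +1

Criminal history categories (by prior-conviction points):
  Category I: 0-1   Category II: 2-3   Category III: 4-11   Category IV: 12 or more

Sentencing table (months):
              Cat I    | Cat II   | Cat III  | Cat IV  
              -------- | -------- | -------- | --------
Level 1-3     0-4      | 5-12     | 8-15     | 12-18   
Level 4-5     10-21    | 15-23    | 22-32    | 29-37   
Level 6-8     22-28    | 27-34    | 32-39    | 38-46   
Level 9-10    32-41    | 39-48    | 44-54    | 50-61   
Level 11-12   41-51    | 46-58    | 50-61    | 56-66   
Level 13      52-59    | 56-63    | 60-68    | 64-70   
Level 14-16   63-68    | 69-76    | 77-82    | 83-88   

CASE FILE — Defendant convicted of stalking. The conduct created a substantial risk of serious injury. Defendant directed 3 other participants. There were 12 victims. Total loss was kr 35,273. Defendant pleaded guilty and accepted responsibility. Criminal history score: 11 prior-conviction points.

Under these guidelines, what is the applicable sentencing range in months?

Base offense level for stalking: 13.
§1 applies: 13 − 2 = 11.
§2 applies (level before this adjustment is 11 ≥ 9, so +3): 11 + 3 = 14.
§3 applies: 14 + 3 = 17.
§4 applies: 17 + 3 = 20.
§6 applies: 20 + 4 = 24.
§7 does not apply.
Level 24 exceeds the maximum of 16; capped at 16.
Final offense level: 16.
Criminal history: 11 prior points → Category III (4-11).
Level 16 falls in the 14-16 band.
Grid: Level 14-16 × Category III = 77-82 months.

77-82 months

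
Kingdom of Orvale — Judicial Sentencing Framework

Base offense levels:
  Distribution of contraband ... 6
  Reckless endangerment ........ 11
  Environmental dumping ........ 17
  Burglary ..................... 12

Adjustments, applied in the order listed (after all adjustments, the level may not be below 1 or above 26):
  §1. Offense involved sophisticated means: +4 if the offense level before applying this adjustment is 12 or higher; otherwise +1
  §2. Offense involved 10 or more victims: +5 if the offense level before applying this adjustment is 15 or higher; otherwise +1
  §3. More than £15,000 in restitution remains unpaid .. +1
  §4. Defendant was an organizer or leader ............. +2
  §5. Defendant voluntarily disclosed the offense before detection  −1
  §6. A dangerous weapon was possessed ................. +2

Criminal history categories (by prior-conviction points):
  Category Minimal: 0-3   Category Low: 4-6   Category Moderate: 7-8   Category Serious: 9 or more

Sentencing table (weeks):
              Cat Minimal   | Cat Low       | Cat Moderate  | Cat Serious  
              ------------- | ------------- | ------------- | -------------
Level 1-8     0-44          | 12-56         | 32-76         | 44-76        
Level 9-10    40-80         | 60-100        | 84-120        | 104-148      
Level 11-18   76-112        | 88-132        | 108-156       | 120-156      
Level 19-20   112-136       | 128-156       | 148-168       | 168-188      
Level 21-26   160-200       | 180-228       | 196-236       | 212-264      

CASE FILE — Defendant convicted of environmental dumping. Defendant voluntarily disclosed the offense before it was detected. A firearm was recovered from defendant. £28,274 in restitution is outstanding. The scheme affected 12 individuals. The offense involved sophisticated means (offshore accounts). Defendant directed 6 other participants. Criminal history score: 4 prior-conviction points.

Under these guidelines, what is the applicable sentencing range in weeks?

180-228 weeks

Base offense level for environmental dumping: 17.
§1 applies (level before this adjustment is 17 ≥ 12, so +4): 17 + 4 = 21.
§2 applies (level before this adjustment is 21 ≥ 15, so +5): 21 + 5 = 26.
§3 applies: 26 + 1 = 27.
§4 applies: 27 + 2 = 29.
§5 applies: 29 − 1 = 28.
§6 applies: 28 + 2 = 30.
Level 30 exceeds the maximum of 26; capped at 26.
Final offense level: 26.
Criminal history: 4 prior points → Category Low (4-6).
Level 26 falls in the 21-26 band.
Grid: Level 21-26 × Category Low = 180-228 weeks.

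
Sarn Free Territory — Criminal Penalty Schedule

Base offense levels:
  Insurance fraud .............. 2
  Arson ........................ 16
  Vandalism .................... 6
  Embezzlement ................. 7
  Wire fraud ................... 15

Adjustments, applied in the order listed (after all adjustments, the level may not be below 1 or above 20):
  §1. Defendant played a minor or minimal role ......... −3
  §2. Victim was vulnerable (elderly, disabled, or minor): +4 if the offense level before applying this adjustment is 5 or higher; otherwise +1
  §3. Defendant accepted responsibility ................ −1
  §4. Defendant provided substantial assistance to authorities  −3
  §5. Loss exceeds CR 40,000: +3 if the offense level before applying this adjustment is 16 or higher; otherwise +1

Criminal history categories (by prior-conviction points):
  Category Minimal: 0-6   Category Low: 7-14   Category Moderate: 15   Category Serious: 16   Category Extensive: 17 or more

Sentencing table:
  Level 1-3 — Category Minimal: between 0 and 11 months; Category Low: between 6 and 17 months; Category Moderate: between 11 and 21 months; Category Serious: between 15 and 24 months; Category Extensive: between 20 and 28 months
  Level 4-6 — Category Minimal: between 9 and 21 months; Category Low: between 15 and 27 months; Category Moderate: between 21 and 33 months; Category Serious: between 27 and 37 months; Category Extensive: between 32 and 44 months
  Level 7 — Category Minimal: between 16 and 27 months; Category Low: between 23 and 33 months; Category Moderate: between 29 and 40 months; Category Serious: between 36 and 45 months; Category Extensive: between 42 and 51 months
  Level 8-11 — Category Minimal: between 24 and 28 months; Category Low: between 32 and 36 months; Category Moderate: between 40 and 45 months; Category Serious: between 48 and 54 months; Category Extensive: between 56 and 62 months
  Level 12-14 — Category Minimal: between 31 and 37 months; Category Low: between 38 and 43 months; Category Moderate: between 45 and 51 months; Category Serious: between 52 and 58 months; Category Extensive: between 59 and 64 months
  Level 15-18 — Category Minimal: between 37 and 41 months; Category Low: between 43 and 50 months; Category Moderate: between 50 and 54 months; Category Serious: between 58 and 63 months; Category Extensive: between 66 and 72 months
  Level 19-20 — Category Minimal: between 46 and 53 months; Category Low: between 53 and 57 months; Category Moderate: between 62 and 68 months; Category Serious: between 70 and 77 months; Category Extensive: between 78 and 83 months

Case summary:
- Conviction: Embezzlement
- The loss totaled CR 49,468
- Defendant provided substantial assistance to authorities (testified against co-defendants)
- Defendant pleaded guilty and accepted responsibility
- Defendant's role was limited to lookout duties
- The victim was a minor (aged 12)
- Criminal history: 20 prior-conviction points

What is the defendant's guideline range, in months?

20-28 months

Base offense level for embezzlement: 7.
§1 applies: 7 − 3 = 4.
§2 applies (level before this adjustment is 4 < 5, so +1): 4 + 1 = 5.
§3 applies: 5 − 1 = 4.
§4 applies: 4 − 3 = 1.
§5 applies (level before this adjustment is 1 < 16, so +1): 1 + 1 = 2.
Final offense level: 2.
Criminal history: 20 prior points → Category Extensive (17+).
Level 2 falls in the 1-3 band.
Grid: Level 1-3 × Category Extensive = 20-28 months.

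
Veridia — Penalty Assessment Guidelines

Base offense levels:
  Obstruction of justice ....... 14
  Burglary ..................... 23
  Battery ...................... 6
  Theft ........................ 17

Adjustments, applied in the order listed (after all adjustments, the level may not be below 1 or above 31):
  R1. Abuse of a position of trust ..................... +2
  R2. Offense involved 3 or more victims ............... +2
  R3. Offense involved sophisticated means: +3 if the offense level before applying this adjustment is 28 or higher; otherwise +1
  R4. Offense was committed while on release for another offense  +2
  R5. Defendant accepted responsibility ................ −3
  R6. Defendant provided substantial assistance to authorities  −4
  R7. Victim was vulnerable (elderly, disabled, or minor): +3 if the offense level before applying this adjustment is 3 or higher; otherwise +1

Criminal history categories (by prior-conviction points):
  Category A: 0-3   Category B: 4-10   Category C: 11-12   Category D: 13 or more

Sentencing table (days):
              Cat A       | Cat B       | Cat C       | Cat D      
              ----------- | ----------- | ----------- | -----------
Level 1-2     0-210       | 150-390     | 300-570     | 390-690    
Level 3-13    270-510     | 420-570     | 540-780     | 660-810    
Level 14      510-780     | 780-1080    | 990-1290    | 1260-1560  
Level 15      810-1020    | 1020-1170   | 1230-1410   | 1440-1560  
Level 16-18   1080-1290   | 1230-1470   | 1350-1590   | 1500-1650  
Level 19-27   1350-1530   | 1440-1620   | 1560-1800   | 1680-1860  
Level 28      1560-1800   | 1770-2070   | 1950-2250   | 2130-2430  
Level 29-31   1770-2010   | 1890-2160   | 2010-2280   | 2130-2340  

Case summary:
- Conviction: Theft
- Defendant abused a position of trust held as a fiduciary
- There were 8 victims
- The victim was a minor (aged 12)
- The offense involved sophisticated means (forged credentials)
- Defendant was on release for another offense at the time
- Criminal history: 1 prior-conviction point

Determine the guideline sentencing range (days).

1350-1530 days

Base offense level for theft: 17.
R1 applies: 17 + 2 = 19.
R2 applies: 19 + 2 = 21.
R3 applies (level before this adjustment is 21 < 28, so +1): 21 + 1 = 22.
R4 applies: 22 + 2 = 24.
R5 does not apply.
R6 does not apply.
R7 applies (level before this adjustment is 24 ≥ 3, so +3): 24 + 3 = 27.
Final offense level: 27.
Criminal history: 1 prior point → Category A (0-3).
Level 27 falls in the 19-27 band.
Grid: Level 19-27 × Category A = 1350-1530 days.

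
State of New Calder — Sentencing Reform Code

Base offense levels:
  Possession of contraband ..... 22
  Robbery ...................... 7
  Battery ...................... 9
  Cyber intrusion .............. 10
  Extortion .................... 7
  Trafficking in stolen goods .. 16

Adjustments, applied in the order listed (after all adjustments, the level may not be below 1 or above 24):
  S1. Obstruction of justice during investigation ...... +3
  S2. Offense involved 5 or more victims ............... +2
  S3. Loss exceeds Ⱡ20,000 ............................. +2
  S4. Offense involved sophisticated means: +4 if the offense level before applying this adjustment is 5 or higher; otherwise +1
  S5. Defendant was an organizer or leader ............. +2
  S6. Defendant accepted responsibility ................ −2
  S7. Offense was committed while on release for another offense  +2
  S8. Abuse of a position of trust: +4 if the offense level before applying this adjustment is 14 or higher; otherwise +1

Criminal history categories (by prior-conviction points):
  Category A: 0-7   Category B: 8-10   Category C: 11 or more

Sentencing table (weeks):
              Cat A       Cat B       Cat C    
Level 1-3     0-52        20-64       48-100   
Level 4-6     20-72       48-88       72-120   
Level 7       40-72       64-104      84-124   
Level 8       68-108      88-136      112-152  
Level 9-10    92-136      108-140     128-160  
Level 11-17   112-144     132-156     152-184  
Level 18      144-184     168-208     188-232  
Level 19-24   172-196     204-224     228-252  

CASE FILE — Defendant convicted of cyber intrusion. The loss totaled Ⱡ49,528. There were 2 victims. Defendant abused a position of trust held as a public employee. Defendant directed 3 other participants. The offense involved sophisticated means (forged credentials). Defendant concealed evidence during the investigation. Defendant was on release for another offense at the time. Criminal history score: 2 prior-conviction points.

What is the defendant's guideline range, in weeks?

Base offense level for cyber intrusion: 10.
S1 applies: 10 + 3 = 13.
S2 does not apply.
S3 applies: 13 + 2 = 15.
S4 applies (level before this adjustment is 15 ≥ 5, so +4): 15 + 4 = 19.
S5 applies: 19 + 2 = 21.
S7 applies: 21 + 2 = 23.
S8 applies (level before this adjustment is 23 ≥ 14, so +4): 23 + 4 = 27.
Level 27 exceeds the maximum of 24; capped at 24.
Final offense level: 24.
Criminal history: 2 prior points → Category A (0-7).
Level 24 falls in the 19-24 band.
Grid: Level 19-24 × Category A = 172-196 weeks.

172-196 weeks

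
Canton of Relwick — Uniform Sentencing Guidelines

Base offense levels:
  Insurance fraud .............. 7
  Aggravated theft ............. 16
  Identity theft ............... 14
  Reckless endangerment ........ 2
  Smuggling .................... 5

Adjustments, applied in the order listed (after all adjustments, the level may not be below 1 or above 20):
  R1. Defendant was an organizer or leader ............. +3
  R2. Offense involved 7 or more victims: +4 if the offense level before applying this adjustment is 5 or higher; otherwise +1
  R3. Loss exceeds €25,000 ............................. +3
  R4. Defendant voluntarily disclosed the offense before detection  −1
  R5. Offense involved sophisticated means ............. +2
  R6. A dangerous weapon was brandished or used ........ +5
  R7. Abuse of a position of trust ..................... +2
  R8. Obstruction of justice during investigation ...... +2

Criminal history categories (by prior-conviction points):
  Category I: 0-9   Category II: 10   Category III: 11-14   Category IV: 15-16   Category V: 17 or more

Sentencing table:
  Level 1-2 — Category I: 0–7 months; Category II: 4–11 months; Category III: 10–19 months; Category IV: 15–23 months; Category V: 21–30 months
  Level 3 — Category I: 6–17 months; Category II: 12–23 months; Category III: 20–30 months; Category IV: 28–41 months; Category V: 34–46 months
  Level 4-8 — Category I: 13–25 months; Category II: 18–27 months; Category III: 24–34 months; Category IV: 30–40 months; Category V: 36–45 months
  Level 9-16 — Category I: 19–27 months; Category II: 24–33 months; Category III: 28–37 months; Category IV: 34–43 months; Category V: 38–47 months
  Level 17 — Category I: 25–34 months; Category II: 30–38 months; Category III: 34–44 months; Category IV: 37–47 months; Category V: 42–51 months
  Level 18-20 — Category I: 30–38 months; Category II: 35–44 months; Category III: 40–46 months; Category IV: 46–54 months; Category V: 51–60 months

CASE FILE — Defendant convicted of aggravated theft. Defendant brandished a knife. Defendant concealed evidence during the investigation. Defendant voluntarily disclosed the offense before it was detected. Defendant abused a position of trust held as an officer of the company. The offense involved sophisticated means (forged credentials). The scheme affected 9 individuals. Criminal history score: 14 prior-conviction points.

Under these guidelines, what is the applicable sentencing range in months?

40-46 months

Base offense level for aggravated theft: 16.
R1 does not apply.
R2 applies (level before this adjustment is 16 ≥ 5, so +4): 16 + 4 = 20.
R4 applies: 20 − 1 = 19.
R5 applies: 19 + 2 = 21.
R6 applies: 21 + 5 = 26.
R7 applies: 26 + 2 = 28.
R8 applies: 28 + 2 = 30.
Level 30 exceeds the maximum of 20; capped at 20.
Final offense level: 20.
Criminal history: 14 prior points → Category III (11-14).
Level 20 falls in the 18-20 band.
Grid: Level 18-20 × Category III = 40-46 months.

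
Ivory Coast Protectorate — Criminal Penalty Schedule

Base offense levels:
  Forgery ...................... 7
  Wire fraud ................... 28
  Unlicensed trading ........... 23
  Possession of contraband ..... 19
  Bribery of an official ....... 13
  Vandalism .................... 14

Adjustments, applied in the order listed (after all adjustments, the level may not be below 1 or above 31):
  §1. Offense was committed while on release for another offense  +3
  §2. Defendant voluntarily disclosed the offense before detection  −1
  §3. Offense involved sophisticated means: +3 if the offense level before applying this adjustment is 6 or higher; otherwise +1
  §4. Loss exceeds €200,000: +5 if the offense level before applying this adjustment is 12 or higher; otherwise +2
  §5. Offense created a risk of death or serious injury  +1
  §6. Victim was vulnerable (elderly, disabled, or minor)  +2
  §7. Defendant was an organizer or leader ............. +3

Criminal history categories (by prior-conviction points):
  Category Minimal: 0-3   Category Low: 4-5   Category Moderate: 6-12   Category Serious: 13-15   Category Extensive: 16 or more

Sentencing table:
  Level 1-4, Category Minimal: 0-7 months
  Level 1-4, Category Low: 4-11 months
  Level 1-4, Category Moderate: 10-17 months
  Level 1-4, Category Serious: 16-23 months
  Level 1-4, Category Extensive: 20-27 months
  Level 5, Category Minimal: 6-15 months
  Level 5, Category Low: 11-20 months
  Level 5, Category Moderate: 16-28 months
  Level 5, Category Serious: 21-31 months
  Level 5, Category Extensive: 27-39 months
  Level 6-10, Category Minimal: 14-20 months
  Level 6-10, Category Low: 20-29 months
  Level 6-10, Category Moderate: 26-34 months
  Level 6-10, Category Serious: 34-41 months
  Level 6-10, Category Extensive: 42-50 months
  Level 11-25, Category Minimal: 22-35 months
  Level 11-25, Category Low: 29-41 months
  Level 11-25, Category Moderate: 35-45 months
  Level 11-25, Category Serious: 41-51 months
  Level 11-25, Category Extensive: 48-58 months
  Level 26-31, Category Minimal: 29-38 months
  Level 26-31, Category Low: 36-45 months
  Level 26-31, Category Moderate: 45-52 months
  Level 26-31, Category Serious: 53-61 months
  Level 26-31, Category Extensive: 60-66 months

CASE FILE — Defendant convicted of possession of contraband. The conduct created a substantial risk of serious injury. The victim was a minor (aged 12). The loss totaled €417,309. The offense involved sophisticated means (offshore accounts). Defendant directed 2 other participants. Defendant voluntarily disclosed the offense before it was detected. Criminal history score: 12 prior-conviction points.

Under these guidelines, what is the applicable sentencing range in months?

Base offense level for possession of contraband: 19.
§1 does not apply.
§2 applies: 19 − 1 = 18.
§3 applies (level before this adjustment is 18 ≥ 6, so +3): 18 + 3 = 21.
§4 applies (level before this adjustment is 21 ≥ 12, so +5): 21 + 5 = 26.
§5 applies: 26 + 1 = 27.
§6 applies: 27 + 2 = 29.
§7 applies: 29 + 3 = 32.
Level 32 exceeds the maximum of 31; capped at 31.
Final offense level: 31.
Criminal history: 12 prior points → Category Moderate (6-12).
Level 31 falls in the 26-31 band.
Grid: Level 26-31 × Category Moderate = 45-52 months.

45-52 months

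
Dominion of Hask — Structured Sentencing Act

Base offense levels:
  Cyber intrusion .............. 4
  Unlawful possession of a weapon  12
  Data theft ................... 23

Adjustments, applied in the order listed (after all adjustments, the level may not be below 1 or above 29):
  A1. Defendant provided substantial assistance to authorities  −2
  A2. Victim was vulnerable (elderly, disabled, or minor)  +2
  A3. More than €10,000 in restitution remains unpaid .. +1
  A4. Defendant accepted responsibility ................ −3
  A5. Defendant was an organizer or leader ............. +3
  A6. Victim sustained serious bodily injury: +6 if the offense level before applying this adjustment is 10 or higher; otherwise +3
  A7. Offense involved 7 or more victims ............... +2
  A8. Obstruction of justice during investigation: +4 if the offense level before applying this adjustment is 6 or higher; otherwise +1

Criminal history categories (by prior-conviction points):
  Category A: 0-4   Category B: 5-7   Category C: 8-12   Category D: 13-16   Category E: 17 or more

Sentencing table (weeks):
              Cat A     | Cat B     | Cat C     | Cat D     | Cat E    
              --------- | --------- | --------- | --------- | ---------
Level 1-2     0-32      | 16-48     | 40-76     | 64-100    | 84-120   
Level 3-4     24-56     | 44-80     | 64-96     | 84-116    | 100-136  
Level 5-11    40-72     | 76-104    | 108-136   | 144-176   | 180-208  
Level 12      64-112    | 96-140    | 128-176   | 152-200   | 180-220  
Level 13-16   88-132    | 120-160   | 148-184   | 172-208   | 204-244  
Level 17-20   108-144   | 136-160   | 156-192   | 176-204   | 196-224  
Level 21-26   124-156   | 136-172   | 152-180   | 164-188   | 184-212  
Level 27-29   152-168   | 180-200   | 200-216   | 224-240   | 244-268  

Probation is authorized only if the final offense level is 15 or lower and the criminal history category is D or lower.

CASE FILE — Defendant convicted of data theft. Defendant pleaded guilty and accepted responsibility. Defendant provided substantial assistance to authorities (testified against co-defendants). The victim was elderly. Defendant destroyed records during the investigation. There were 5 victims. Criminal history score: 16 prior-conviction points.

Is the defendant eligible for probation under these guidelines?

No

Base offense level for data theft: 23.
A1 applies: 23 − 2 = 21.
A2 applies: 21 + 2 = 23.
A3 does not apply.
A4 applies: 23 − 3 = 20.
A5 does not apply.
A6 does not apply.
A7 does not apply.
A8 applies (level before this adjustment is 20 ≥ 6, so +4): 20 + 4 = 24.
Final offense level: 24.
Criminal history: 16 prior points → Category D (13-16).
Level 24 falls in the 21-26 band.
Grid: Level 21-26 × Category D = 164-188 weeks.
Probation check: level 24 > 15 and category D ≤ D → not eligible.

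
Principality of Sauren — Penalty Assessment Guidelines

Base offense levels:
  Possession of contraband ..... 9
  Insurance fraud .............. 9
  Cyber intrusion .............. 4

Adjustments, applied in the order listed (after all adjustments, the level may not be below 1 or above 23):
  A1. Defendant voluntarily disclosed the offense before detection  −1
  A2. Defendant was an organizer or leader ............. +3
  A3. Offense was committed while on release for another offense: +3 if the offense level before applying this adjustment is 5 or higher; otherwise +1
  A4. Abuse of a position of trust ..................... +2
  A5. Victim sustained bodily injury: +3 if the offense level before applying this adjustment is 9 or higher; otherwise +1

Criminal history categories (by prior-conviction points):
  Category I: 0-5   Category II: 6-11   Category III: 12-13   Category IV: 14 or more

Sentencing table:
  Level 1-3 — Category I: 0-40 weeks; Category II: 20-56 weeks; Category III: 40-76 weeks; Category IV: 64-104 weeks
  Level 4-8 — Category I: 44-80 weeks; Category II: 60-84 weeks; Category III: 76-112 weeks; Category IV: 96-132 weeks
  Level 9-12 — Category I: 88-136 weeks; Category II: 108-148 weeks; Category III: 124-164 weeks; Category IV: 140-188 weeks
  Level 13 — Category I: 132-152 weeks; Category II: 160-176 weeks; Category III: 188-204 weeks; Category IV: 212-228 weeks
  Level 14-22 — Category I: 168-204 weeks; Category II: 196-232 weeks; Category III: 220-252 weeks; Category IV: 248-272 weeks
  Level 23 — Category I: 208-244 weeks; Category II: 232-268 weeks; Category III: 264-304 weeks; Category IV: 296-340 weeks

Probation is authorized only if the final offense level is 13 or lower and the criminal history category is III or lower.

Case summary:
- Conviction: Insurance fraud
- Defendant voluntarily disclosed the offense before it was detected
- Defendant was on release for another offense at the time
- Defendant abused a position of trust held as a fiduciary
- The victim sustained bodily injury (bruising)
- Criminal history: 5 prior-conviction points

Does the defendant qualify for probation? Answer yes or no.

No

Base offense level for insurance fraud: 9.
A1 applies: 9 − 1 = 8.
A2 does not apply.
A3 applies (level before this adjustment is 8 ≥ 5, so +3): 8 + 3 = 11.
A4 applies: 11 + 2 = 13.
A5 applies (level before this adjustment is 13 ≥ 9, so +3): 13 + 3 = 16.
Final offense level: 16.
Criminal history: 5 prior points → Category I (0-5).
Level 16 falls in the 14-22 band.
Grid: Level 14-22 × Category I = 168-204 weeks.
Probation check: level 16 > 13 and category I ≤ III → not eligible.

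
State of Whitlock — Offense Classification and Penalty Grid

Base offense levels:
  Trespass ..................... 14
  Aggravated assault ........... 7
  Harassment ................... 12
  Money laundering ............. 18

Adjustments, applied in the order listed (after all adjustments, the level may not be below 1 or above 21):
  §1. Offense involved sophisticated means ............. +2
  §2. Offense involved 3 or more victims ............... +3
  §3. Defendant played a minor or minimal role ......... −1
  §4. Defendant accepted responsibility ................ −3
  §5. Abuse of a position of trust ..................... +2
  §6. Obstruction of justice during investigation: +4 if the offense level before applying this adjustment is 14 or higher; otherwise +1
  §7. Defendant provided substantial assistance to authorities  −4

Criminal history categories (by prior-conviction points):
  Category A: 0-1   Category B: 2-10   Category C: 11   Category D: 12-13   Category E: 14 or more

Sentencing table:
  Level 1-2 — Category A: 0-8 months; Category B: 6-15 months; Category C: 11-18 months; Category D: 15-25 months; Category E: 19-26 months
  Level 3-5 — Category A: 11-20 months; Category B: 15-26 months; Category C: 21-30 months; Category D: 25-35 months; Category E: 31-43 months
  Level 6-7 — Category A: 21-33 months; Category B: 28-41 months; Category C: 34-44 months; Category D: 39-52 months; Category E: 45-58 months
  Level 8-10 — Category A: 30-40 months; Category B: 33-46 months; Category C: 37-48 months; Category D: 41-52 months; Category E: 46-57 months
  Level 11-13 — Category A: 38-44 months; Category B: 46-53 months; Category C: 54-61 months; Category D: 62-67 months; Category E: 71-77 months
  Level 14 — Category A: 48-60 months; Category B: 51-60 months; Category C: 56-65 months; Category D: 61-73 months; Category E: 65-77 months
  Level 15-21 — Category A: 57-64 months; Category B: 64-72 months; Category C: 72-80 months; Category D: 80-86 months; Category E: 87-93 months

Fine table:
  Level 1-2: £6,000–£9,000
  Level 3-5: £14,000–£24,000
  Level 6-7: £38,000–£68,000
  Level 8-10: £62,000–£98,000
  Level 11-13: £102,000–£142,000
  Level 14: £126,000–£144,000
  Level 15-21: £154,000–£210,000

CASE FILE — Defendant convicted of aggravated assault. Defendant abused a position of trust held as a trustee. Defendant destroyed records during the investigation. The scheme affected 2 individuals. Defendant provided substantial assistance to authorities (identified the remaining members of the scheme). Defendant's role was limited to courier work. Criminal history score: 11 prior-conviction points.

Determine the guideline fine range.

Base offense level for aggravated assault: 7.
§2 does not apply.
§3 applies: 7 − 1 = 6.
§4 does not apply.
§5 applies: 6 + 2 = 8.
§6 applies (level before this adjustment is 8 < 14, so +1): 8 + 1 = 9.
§7 applies: 9 − 4 = 5.
Final offense level: 5.
Level 5 falls in the 3-5 band.
Fine table: Level 3-5 → £14,000–£24,000.

£14,000–£24,000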